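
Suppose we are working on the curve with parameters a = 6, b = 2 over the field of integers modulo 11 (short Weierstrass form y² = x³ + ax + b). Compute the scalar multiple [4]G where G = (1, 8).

Double-and-add on 4 = (100)₂. Start with G = (1, 8) for the leading 1-bit.
double: tangent at (1, 8): λ = (3·1² + 6)/(2·8) ≡ 9/5. 5⁻¹ ≡ 9 (mod 11), so λ ≡ 9·9 ≡ 4.
  x = λ² - 1 - 1 = 16 - 2 ≡ 3; y = λ·(1 - 3) - 8 ≡ 6. → (3, 6)
double: tangent at (3, 6): λ = (3·3² + 6)/(2·6) ≡ 0/1. 1⁻¹ ≡ 1 (mod 11), so λ ≡ 0·1 ≡ 0.
  x = λ² - 3 - 3 = 0 - 6 ≡ 5; y = λ·(3 - 5) - 6 ≡ 5. → (5, 5)

(5, 5)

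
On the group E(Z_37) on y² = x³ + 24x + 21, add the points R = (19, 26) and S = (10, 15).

(20, 18)

(19, 26) + (10, 15). λ = (15 - 26)/(10 - 19) ≡ 26/28 mod 37. 28⁻¹ ≡ 4 (mod 37) since 28·4 = 112 ≡ 1, so λ ≡ 30.
  x = λ² - 19 - 10 = 900 - 29 ≡ 20; y = λ·(19 - 20) - 26 ≡ 18. → (20, 18)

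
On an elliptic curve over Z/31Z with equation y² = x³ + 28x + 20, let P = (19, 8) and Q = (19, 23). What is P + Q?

O

The two points share x = 19 and their y-coordinates satisfy 8 + 23 ≡ 0 (mod 31), so they are inverses. Their sum is 𝒪.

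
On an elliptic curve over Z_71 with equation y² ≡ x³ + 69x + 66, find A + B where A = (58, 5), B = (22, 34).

(58, 5) + (22, 34). λ = (34 - 5)/(22 - 58) ≡ 29/35 mod 71. 35⁻¹ ≡ 69 (mod 71), so λ ≡ 13.
  x = λ² - 58 - 22 = 169 - 80 ≡ 18; y = λ·(58 - 18) - 5 ≡ 18. → (18, 18)

(18, 18)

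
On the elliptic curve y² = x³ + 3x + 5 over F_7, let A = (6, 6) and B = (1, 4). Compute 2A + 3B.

First 2A:
Repeated addition: build up to 2A.
2A: tangent at (6, 6): λ = (3·6² + 3)/(2·6) ≡ 6/5. 5⁻¹ ≡ 3 (mod 7) since 5·3 = 15 ≡ 1, so λ ≡ 6·3 ≡ 4.
  x = λ² - 6 - 6 = 16 - 12 ≡ 4; y = λ·(6 - 4) - 6 ≡ 2. → (4, 2)
2A = (4, 2).
Next 3B:
Repeated addition: build up to 3B.
2B: tangent at (1, 4): λ = (3·1² + 3)/(2·4) ≡ 6/1. 1⁻¹ ≡ 1 (mod 7), so λ ≡ 6·1 ≡ 6.
  x = λ² - 1 - 1 = 36 - 2 ≡ 6; y = λ·(1 - 6) - 4 ≡ 1. → (6, 1)
3B: (6, 1) + (1, 4). λ = (4 - 1)/(1 - 6) ≡ 3/2 mod 7. 2⁻¹ ≡ 4 (mod 7) since 2·4 = 8 ≡ 1, so λ ≡ 5.
  x = λ² - 6 - 1 = 25 - 7 ≡ 4; y = λ·(6 - 4) - 1 ≡ 2. → (4, 2)
3B = (4, 2).
Finally 2A + 3B:
tangent at (4, 2): λ = (3·4² + 3)/(2·2) ≡ 2/4. 4⁻¹ ≡ 2 (mod 7) since 4·2 = 8 ≡ 1, so λ ≡ 2·2 ≡ 4.
  x = λ² - 4 - 4 = 16 - 8 ≡ 1; y = λ·(4 - 1) - 2 ≡ 3. → (1, 3)

(1, 3)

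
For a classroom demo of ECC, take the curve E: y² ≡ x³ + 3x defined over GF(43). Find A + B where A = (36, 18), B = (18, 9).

(0, 0)

(36, 18) + (18, 9). λ = (9 - 18)/(18 - 36) ≡ 34/25 mod 43. 25⁻¹ ≡ 31 (mod 43), so λ ≡ 22.
  x = λ² - 36 - 18 = 484 - 54 ≡ 0; y = λ·(36 - 0) - 18 ≡ 0. → (0, 0)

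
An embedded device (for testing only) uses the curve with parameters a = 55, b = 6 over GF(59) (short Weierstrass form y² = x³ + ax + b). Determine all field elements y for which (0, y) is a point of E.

none

x³ + 55x + 6 = 6 ≡ 6 (mod 59).
6 is a non-residue mod 59; no y exists.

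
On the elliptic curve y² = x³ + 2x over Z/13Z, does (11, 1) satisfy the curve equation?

yes

y² = 1² ≡ 1; x³ + 2x + 0 = 1353 ≡ 1 (mod 13). 1 = 1.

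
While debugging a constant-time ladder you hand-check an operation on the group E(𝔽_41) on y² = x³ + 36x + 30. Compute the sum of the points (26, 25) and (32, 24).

(32, 17)

(26, 25) + (32, 24). λ = (24 - 25)/(32 - 26) ≡ 40/6 mod 41. 6⁻¹ ≡ 7 (mod 41) since 6·7 = 42 ≡ 1, so λ ≡ 34.
  x = λ² - 26 - 32 = 1156 - 58 ≡ 32; y = λ·(26 - 32) - 25 ≡ 17. → (32, 17)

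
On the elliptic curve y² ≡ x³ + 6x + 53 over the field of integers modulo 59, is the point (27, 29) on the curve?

yes

y² = 29² ≡ 15; x³ + 6x + 53 = 19898 ≡ 15 (mod 59). 15 = 15.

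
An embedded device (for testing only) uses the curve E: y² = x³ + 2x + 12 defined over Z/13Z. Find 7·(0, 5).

Write G = (0, 5).
Repeated addition: build up to 7G.
2G: tangent at (0, 5): λ = (3·0² + 2)/(2·5) ≡ 2/10. 10⁻¹ ≡ 4 (mod 13), so λ ≡ 2·4 ≡ 8.
  x = λ² - 0 - 0 = 64 - 0 ≡ 12; y = λ·(0 - 12) - 5 ≡ 3. → (12, 3)
3G: (12, 3) + (0, 5). λ = (5 - 3)/(0 - 12) ≡ 2/1 mod 13. 1⁻¹ ≡ 1 (mod 13), so λ ≡ 2.
  x = λ² - 12 - 0 = 4 - 12 ≡ 5; y = λ·(12 - 5) - 3 ≡ 11. → (5, 11)
4G: (5, 11) + (0, 5). λ = (5 - 11)/(0 - 5) ≡ 7/8 mod 13. 8⁻¹ ≡ 5 (mod 13), so λ ≡ 9.
  x = λ² - 5 - 0 = 81 - 5 ≡ 11; y = λ·(5 - 11) - 11 ≡ 0. → (11, 0)
5G: (11, 0) + (0, 5). λ = (5 - 0)/(0 - 11) ≡ 5/2 mod 13. 2⁻¹ ≡ 7 (mod 13), so λ ≡ 9.
  x = λ² - 11 - 0 = 81 - 11 ≡ 5; y = λ·(11 - 5) - 0 ≡ 2. → (5, 2)
6G: (5, 2) + (0, 5). λ = (5 - 2)/(0 - 5) ≡ 3/8 mod 13. 8⁻¹ ≡ 5 (mod 13), so λ ≡ 2.
  x = λ² - 5 - 0 = 4 - 5 ≡ 12; y = λ·(5 - 12) - 2 ≡ 10. → (12, 10)
7G: (12, 10) + (0, 5). λ = (5 - 10)/(0 - 12) ≡ 8/1 mod 13. 1⁻¹ ≡ 1 (mod 13), so λ ≡ 8.
  x = λ² - 12 - 0 = 64 - 12 ≡ 0; y = λ·(12 - 0) - 10 ≡ 8. → (0, 8)

(0, 8)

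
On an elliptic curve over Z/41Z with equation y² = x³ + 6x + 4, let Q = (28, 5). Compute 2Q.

tangent at (28, 5): λ = (3·28² + 6)/(2·5) ≡ 21/10. 10⁻¹ ≡ 37 (mod 41) since 10·37 = 370 ≡ 1, so λ ≡ 21·37 ≡ 39.
  x = λ² - 28 - 28 = 1521 - 56 ≡ 30; y = λ·(28 - 30) - 5 ≡ 40. → (30, 40)

(30, 40)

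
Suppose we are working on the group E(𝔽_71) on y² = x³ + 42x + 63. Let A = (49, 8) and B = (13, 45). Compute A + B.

(18, 41)

(49, 8) + (13, 45). λ = (45 - 8)/(13 - 49) ≡ 37/35 mod 71. 35⁻¹ ≡ 69 (mod 71) since 35·69 = 2415 ≡ 1, so λ ≡ 68.
  x = λ² - 49 - 13 = 4624 - 62 ≡ 18; y = λ·(49 - 18) - 8 ≡ 41. → (18, 41)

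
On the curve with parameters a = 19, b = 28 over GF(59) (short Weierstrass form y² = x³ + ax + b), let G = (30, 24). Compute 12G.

(27, 39)

Double-and-add on 12 = (1100)₂. Start with G = (30, 24) for the leading 1-bit.
double: tangent at (30, 24): λ = (3·30² + 19)/(2·24) ≡ 5/48. 48⁻¹ ≡ 16 (mod 59) since 48·16 = 768 ≡ 1, so λ ≡ 5·16 ≡ 21.
  x = λ² - 30 - 30 = 441 - 60 ≡ 27; y = λ·(30 - 27) - 24 ≡ 39. → (27, 39)
add G: (27, 39) + (30, 24). λ = (24 - 39)/(30 - 27) ≡ 44/3 mod 59. 3⁻¹ ≡ 20 (mod 59), so λ ≡ 54.
  x = λ² - 27 - 30 = 2916 - 57 ≡ 27; y = λ·(27 - 27) - 39 ≡ 20. → (27, 20)
double: tangent at (27, 20): λ = (3·27² + 19)/(2·20) ≡ 23/40. 40⁻¹ ≡ 31 (mod 59), so λ ≡ 23·31 ≡ 5.
  x = λ² - 27 - 27 = 25 - 54 ≡ 30; y = λ·(27 - 30) - 20 ≡ 24. → (30, 24)
double: tangent at (30, 24): λ = (3·30² + 19)/(2·24) ≡ 5/48. 48⁻¹ ≡ 16 (mod 59), so λ ≡ 5·16 ≡ 21.
  x = λ² - 30 - 30 = 441 - 60 ≡ 27; y = λ·(30 - 27) - 24 ≡ 39. → (27, 39)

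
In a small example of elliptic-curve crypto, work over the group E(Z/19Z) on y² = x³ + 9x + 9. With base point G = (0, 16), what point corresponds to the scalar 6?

Repeated addition: build up to 6G.
2G: tangent at (0, 16): λ = (3·0² + 9)/(2·16) ≡ 9/13. 13⁻¹ ≡ 3 (mod 19), so λ ≡ 9·3 ≡ 8.
  x = λ² - 0 - 0 = 64 - 0 ≡ 7; y = λ·(0 - 7) - 16 ≡ 4. → (7, 4)
3G: (7, 4) + (0, 16). λ = (16 - 4)/(0 - 7) ≡ 12/12 mod 19. 12⁻¹ ≡ 8 (mod 19), so λ ≡ 1.
  x = λ² - 7 - 0 = 1 - 7 ≡ 13; y = λ·(7 - 13) - 4 ≡ 9. → (13, 9)
4G: (13, 9) + (0, 16). λ = (16 - 9)/(0 - 13) ≡ 7/6 mod 19. 6⁻¹ ≡ 16 (mod 19), so λ ≡ 17.
  x = λ² - 13 - 0 = 289 - 13 ≡ 10; y = λ·(13 - 10) - 9 ≡ 4. → (10, 4)
5G: (10, 4) + (0, 16). λ = (16 - 4)/(0 - 10) ≡ 12/9 mod 19. 9⁻¹ ≡ 17 (mod 19), so λ ≡ 14.
  x = λ² - 10 - 0 = 196 - 10 ≡ 15; y = λ·(10 - 15) - 4 ≡ 2. → (15, 2)
6G: (15, 2) + (0, 16). λ = (16 - 2)/(0 - 15) ≡ 14/4 mod 19. 4⁻¹ ≡ 5 (mod 19) since 4·5 = 20 ≡ 1, so λ ≡ 13.
  x = λ² - 15 - 0 = 169 - 15 ≡ 2; y = λ·(15 - 2) - 2 ≡ 15. → (2, 15)

(2, 15)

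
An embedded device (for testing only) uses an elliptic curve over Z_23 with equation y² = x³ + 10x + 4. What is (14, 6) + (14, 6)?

(18, 17)

tangent at (14, 6): λ = (3·14² + 10)/(2·6) ≡ 0/12. 12⁻¹ ≡ 2 (mod 23), so λ ≡ 0·2 ≡ 0.
  x = λ² - 14 - 14 = 0 - 28 ≡ 18; y = λ·(14 - 18) - 6 ≡ 17. → (18, 17)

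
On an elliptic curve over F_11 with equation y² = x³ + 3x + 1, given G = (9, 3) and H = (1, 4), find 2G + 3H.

(3, 9)

First 2G:
Repeated addition: build up to 2G.
2G: tangent at (9, 3): λ = (3·9² + 3)/(2·3) ≡ 4/6. 6⁻¹ ≡ 2 (mod 11) since 6·2 = 12 ≡ 1, so λ ≡ 4·2 ≡ 8.
  x = λ² - 9 - 9 = 64 - 18 ≡ 2; y = λ·(9 - 2) - 3 ≡ 9. → (2, 9)
2G = (2, 9).
Next 3H:
Repeated addition: build up to 3H.
2H: tangent at (1, 4): λ = (3·1² + 3)/(2·4) ≡ 6/8. 8⁻¹ ≡ 7 (mod 11) since 8·7 = 56 ≡ 1, so λ ≡ 6·7 ≡ 9.
  x = λ² - 1 - 1 = 81 - 2 ≡ 2; y = λ·(1 - 2) - 4 ≡ 9. → (2, 9)
3H: (2, 9) + (1, 4). λ = (4 - 9)/(1 - 2) ≡ 6/10 mod 11. 10⁻¹ ≡ 10 (mod 11), so λ ≡ 5.
  x = λ² - 2 - 1 = 25 - 3 ≡ 0; y = λ·(2 - 0) - 9 ≡ 1. → (0, 1)
3H = (0, 1).
Finally 2G + 3H:
(2, 9) + (0, 1). λ = (1 - 9)/(0 - 2) ≡ 3/9 mod 11. 9⁻¹ ≡ 5 (mod 11) since 9·5 = 45 ≡ 1, so λ ≡ 4.
  x = λ² - 2 - 0 = 16 - 2 ≡ 3; y = λ·(2 - 3) - 9 ≡ 9. → (3, 9)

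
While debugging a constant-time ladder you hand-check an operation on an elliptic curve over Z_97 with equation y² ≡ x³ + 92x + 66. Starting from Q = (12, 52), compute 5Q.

Double-and-add on 5 = (101)₂. Start with Q = (12, 52) for the leading 1-bit.
double: tangent at (12, 52): λ = (3·12² + 92)/(2·52) ≡ 39/7. 7⁻¹ ≡ 14 (mod 97), so λ ≡ 39·14 ≡ 61.
  x = λ² - 12 - 12 = 3721 - 24 ≡ 11; y = λ·(12 - 11) - 52 ≡ 9. → (11, 9)
double: tangent at (11, 9): λ = (3·11² + 92)/(2·9) ≡ 67/18. 18⁻¹ ≡ 27 (mod 97), so λ ≡ 67·27 ≡ 63.
  x = λ² - 11 - 11 = 3969 - 22 ≡ 67; y = λ·(11 - 67) - 9 ≡ 52. → (67, 52)
add Q: (67, 52) + (12, 52). λ = (52 - 52)/(12 - 67) ≡ 0/42 mod 97. 42⁻¹ ≡ 67 (mod 97) since 42·67 = 2814 ≡ 1, so λ ≡ 0.
  x = λ² - 67 - 12 = 0 - 79 ≡ 18; y = λ·(67 - 18) - 52 ≡ 45. → (18, 45)

(18, 45)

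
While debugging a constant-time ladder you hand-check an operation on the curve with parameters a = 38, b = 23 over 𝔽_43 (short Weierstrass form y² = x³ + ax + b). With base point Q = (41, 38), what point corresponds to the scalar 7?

Double-and-add on 7 = (111)₂. Start with Q = (41, 38) for the leading 1-bit.
double: tangent at (41, 38): λ = (3·41² + 38)/(2·38) ≡ 7/33. 33⁻¹ ≡ 30 (mod 43) since 33·30 = 990 ≡ 1, so λ ≡ 7·30 ≡ 38.
  x = λ² - 41 - 41 = 1444 - 82 ≡ 29; y = λ·(41 - 29) - 38 ≡ 31. → (29, 31)
add Q: (29, 31) + (41, 38). λ = (38 - 31)/(41 - 29) ≡ 7/12 mod 43. 12⁻¹ ≡ 18 (mod 43), so λ ≡ 40.
  x = λ² - 29 - 41 = 1600 - 70 ≡ 25; y = λ·(29 - 25) - 31 ≡ 0. → (25, 0)
double: (25, 0) + (25, 0): same x and y₁ ≡ -y₂, so the sum is 𝒪.
add Q: 𝒪 + (41, 38) = (41, 38) (identity).

(41, 38)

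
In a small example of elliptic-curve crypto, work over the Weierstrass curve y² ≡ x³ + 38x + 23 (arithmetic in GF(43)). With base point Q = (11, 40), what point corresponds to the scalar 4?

(20, 22)

Repeated addition: build up to 4Q.
2Q: tangent at (11, 40): λ = (3·11² + 38)/(2·40) ≡ 14/37. 37⁻¹ ≡ 7 (mod 43), so λ ≡ 14·7 ≡ 12.
  x = λ² - 11 - 11 = 144 - 22 ≡ 36; y = λ·(11 - 36) - 40 ≡ 4. → (36, 4)
3Q: (36, 4) + (11, 40). λ = (40 - 4)/(11 - 36) ≡ 36/18 mod 43. 18⁻¹ ≡ 12 (mod 43), so λ ≡ 2.
  x = λ² - 36 - 11 = 4 - 47 ≡ 0; y = λ·(36 - 0) - 4 ≡ 25. → (0, 25)
4Q: (0, 25) + (11, 40). λ = (40 - 25)/(11 - 0) ≡ 15/11 mod 43. 11⁻¹ ≡ 4 (mod 43), so λ ≡ 17.
  x = λ² - 0 - 11 = 289 - 11 ≡ 20; y = λ·(0 - 20) - 25 ≡ 22. → (20, 22)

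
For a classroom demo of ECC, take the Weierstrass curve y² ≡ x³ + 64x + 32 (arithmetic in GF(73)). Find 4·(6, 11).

(29, 56)

Write Q = (6, 11).
Repeated addition: build up to 4Q.
2Q: tangent at (6, 11): λ = (3·6² + 64)/(2·11) ≡ 26/22. 22⁻¹ ≡ 10 (mod 73), so λ ≡ 26·10 ≡ 41.
  x = λ² - 6 - 6 = 1681 - 12 ≡ 63; y = λ·(6 - 63) - 11 ≡ 61. → (63, 61)
3Q: (63, 61) + (6, 11). λ = (11 - 61)/(6 - 63) ≡ 23/16 mod 73. 16⁻¹ ≡ 32 (mod 73) since 16·32 = 512 ≡ 1, so λ ≡ 6.
  x = λ² - 63 - 6 = 36 - 69 ≡ 40; y = λ·(63 - 40) - 61 ≡ 4. → (40, 4)
4Q: (40, 4) + (6, 11). λ = (11 - 4)/(6 - 40) ≡ 7/39 mod 73. 39⁻¹ ≡ 15 (mod 73), so λ ≡ 32.
  x = λ² - 40 - 6 = 1024 - 46 ≡ 29; y = λ·(40 - 29) - 4 ≡ 56. → (29, 56)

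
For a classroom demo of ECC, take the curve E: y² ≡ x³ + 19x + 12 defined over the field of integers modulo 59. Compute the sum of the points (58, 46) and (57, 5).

(32, 17)

(58, 46) + (57, 5). λ = (5 - 46)/(57 - 58) ≡ 18/58 mod 59. 58⁻¹ ≡ 58 (mod 59), so λ ≡ 41.
  x = λ² - 58 - 57 = 1681 - 115 ≡ 32; y = λ·(58 - 32) - 46 ≡ 17. → (32, 17)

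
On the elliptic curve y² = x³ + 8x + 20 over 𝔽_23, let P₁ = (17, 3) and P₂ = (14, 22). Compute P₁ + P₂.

(17, 3) + (14, 22). λ = (22 - 3)/(14 - 17) ≡ 19/20 mod 23. 20⁻¹ ≡ 15 (mod 23) since 20·15 = 300 ≡ 1, so λ ≡ 9.
  x = λ² - 17 - 14 = 81 - 31 ≡ 4; y = λ·(17 - 4) - 3 ≡ 22. → (4, 22)

(4, 22)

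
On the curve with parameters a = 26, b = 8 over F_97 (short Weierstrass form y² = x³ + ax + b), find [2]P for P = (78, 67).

(22, 49)

tangent at (78, 67): λ = (3·78² + 26)/(2·67) ≡ 42/37. 37⁻¹ ≡ 21 (mod 97), so λ ≡ 42·21 ≡ 9.
  x = λ² - 78 - 78 = 81 - 156 ≡ 22; y = λ·(78 - 22) - 67 ≡ 49. → (22, 49)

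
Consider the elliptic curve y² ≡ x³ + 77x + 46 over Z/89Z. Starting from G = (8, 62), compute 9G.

(77, 81)

Double-and-add on 9 = (1001)₂. Start with G = (8, 62) for the leading 1-bit.
double: tangent at (8, 62): λ = (3·8² + 77)/(2·62) ≡ 2/35. 35⁻¹ ≡ 28 (mod 89), so λ ≡ 2·28 ≡ 56.
  x = λ² - 8 - 8 = 3136 - 16 ≡ 5; y = λ·(8 - 5) - 62 ≡ 17. → (5, 17)
double: tangent at (5, 17): λ = (3·5² + 77)/(2·17) ≡ 63/34. 34⁻¹ ≡ 55 (mod 89), so λ ≡ 63·55 ≡ 83.
  x = λ² - 5 - 5 = 6889 - 10 ≡ 26; y = λ·(5 - 26) - 17 ≡ 20. → (26, 20)
double: tangent at (26, 20): λ = (3·26² + 77)/(2·20) ≡ 58/40. 40⁻¹ ≡ 69 (mod 89) since 40·69 = 2760 ≡ 1, so λ ≡ 58·69 ≡ 86.
  x = λ² - 26 - 26 = 7396 - 52 ≡ 46; y = λ·(26 - 46) - 20 ≡ 40. → (46, 40)
add G: (46, 40) + (8, 62). λ = (62 - 40)/(8 - 46) ≡ 22/51 mod 89. 51⁻¹ ≡ 7 (mod 89), so λ ≡ 65.
  x = λ² - 46 - 8 = 4225 - 54 ≡ 77; y = λ·(46 - 77) - 40 ≡ 81. → (77, 81)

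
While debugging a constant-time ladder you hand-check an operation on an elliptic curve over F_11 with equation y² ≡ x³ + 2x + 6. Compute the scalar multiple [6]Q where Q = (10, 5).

(10, 6)

Repeated addition: build up to 6Q.
2Q: tangent at (10, 5): λ = (3·10² + 2)/(2·5) ≡ 5/10. 10⁻¹ ≡ 10 (mod 11) since 10·10 = 100 ≡ 1, so λ ≡ 5·10 ≡ 6.
  x = λ² - 10 - 10 = 36 - 20 ≡ 5; y = λ·(10 - 5) - 5 ≡ 3. → (5, 3)
3Q: (5, 3) + (10, 5). λ = (5 - 3)/(10 - 5) ≡ 2/5 mod 11. 5⁻¹ ≡ 9 (mod 11) since 5·9 = 45 ≡ 1, so λ ≡ 7.
  x = λ² - 5 - 10 = 49 - 15 ≡ 1; y = λ·(5 - 1) - 3 ≡ 3. → (1, 3)
4Q: (1, 3) + (10, 5). λ = (5 - 3)/(10 - 1) ≡ 2/9 mod 11. 9⁻¹ ≡ 5 (mod 11), so λ ≡ 10.
  x = λ² - 1 - 10 = 100 - 11 ≡ 1; y = λ·(1 - 1) - 3 ≡ 8. → (1, 8)
5Q: (1, 8) + (10, 5). λ = (5 - 8)/(10 - 1) ≡ 8/9 mod 11. 9⁻¹ ≡ 5 (mod 11), so λ ≡ 7.
  x = λ² - 1 - 10 = 49 - 11 ≡ 5; y = λ·(1 - 5) - 8 ≡ 8. → (5, 8)
6Q: (5, 8) + (10, 5). λ = (5 - 8)/(10 - 5) ≡ 8/5 mod 11. 5⁻¹ ≡ 9 (mod 11), so λ ≡ 6.
  x = λ² - 5 - 10 = 36 - 15 ≡ 10; y = λ·(5 - 10) - 8 ≡ 6. → (10, 6)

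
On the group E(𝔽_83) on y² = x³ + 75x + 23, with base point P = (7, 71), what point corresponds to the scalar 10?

(58, 6)

Double-and-add on 10 = (1010)₂. Start with P = (7, 71) for the leading 1-bit.
double: tangent at (7, 71): λ = (3·7² + 75)/(2·71) ≡ 56/59. 59⁻¹ ≡ 38 (mod 83) since 59·38 = 2242 ≡ 1, so λ ≡ 56·38 ≡ 53.
  x = λ² - 7 - 7 = 2809 - 14 ≡ 56; y = λ·(7 - 56) - 71 ≡ 71. → (56, 71)
double: tangent at (56, 71): λ = (3·56² + 75)/(2·71) ≡ 21/59. 59⁻¹ ≡ 38 (mod 83), so λ ≡ 21·38 ≡ 51.
  x = λ² - 56 - 56 = 2601 - 112 ≡ 82; y = λ·(56 - 82) - 71 ≡ 14. → (82, 14)
add P: (82, 14) + (7, 71). λ = (71 - 14)/(7 - 82) ≡ 57/8 mod 83. 8⁻¹ ≡ 52 (mod 83) since 8·52 = 416 ≡ 1, so λ ≡ 59.
  x = λ² - 82 - 7 = 3481 - 89 ≡ 72; y = λ·(82 - 72) - 14 ≡ 78. → (72, 78)
double: tangent at (72, 78): λ = (3·72² + 75)/(2·78) ≡ 23/73. 73⁻¹ ≡ 58 (mod 83) since 73·58 = 4234 ≡ 1, so λ ≡ 23·58 ≡ 6.
  x = λ² - 72 - 72 = 36 - 144 ≡ 58; y = λ·(72 - 58) - 78 ≡ 6. → (58, 6)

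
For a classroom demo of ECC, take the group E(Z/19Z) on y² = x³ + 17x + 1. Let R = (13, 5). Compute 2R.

tangent at (13, 5): λ = (3·13² + 17)/(2·5) ≡ 11/10. 10⁻¹ ≡ 2 (mod 19), so λ ≡ 11·2 ≡ 3.
  x = λ² - 13 - 13 = 9 - 26 ≡ 2; y = λ·(13 - 2) - 5 ≡ 9. → (2, 9)

(2, 9)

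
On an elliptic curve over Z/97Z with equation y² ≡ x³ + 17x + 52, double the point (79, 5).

(27, 55)

tangent at (79, 5): λ = (3·79² + 17)/(2·5) ≡ 19/10. 10⁻¹ ≡ 68 (mod 97), so λ ≡ 19·68 ≡ 31.
  x = λ² - 79 - 79 = 961 - 158 ≡ 27; y = λ·(79 - 27) - 5 ≡ 55. → (27, 55)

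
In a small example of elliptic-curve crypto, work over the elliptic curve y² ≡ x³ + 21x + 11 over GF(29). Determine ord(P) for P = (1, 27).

2P: tangent at (1, 27): λ = (3·1² + 21)/(2·27) ≡ 24/25. 25⁻¹ ≡ 7 (mod 29), so λ ≡ 24·7 ≡ 23.
  x = λ² - 1 - 1 = 529 - 2 ≡ 5; y = λ·(1 - 5) - 27 ≡ 26. → (5, 26)
3P: (5, 26) + (1, 27). λ = (27 - 26)/(1 - 5) ≡ 1/25 mod 29. 25⁻¹ ≡ 7 (mod 29), so λ ≡ 7.
  x = λ² - 5 - 1 = 49 - 6 ≡ 14; y = λ·(5 - 14) - 26 ≡ 27. → (14, 27)
4P: (14, 27) + (1, 27). λ = (27 - 27)/(1 - 14) ≡ 0/16 mod 29. 16⁻¹ ≡ 20 (mod 29), so λ ≡ 0.
  x = λ² - 14 - 1 = 0 - 15 ≡ 14; y = λ·(14 - 14) - 27 ≡ 2. → (14, 2)
5P: (14, 2) + (1, 27). λ = (27 - 2)/(1 - 14) ≡ 25/16 mod 29. 16⁻¹ ≡ 20 (mod 29), so λ ≡ 7.
  x = λ² - 14 - 1 = 49 - 15 ≡ 5; y = λ·(14 - 5) - 2 ≡ 3. → (5, 3)
6P: (5, 3) + (1, 27). λ = (27 - 3)/(1 - 5) ≡ 24/25 mod 29. 25⁻¹ ≡ 7 (mod 29), so λ ≡ 23.
  x = λ² - 5 - 1 = 529 - 6 ≡ 1; y = λ·(5 - 1) - 3 ≡ 2. → (1, 2)
7P: (1, 2) + (1, 27): same x and y₁ ≡ -y₂, so the sum is ∞.
7P = ∞, so the order is 7.

7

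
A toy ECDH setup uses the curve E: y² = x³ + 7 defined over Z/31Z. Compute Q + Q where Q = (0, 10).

(0, 21)

tangent at (0, 10): λ = (3·0² + 0)/(2·10) ≡ 0/20. 20⁻¹ ≡ 14 (mod 31), so λ ≡ 0·14 ≡ 0.
  x = λ² - 0 - 0 = 0 - 0 ≡ 0; y = λ·(0 - 0) - 10 ≡ 21. → (0, 21)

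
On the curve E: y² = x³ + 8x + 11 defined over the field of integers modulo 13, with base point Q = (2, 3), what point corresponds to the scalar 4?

Repeated addition: build up to 4Q.
2Q: tangent at (2, 3): λ = (3·2² + 8)/(2·3) ≡ 7/6. 6⁻¹ ≡ 11 (mod 13) since 6·11 = 66 ≡ 1, so λ ≡ 7·11 ≡ 12.
  x = λ² - 2 - 2 = 144 - 4 ≡ 10; y = λ·(2 - 10) - 3 ≡ 5. → (10, 5)
3Q: (10, 5) + (2, 3). λ = (3 - 5)/(2 - 10) ≡ 11/5 mod 13. 5⁻¹ ≡ 8 (mod 13), so λ ≡ 10.
  x = λ² - 10 - 2 = 100 - 12 ≡ 10; y = λ·(10 - 10) - 5 ≡ 8. → (10, 8)
4Q: (10, 8) + (2, 3). λ = (3 - 8)/(2 - 10) ≡ 8/5 mod 13. 5⁻¹ ≡ 8 (mod 13), so λ ≡ 12.
  x = λ² - 10 - 2 = 144 - 12 ≡ 2; y = λ·(10 - 2) - 8 ≡ 10. → (2, 10)

(2, 10)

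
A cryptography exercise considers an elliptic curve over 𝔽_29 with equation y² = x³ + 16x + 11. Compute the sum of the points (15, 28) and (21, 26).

(6, 27)

(15, 28) + (21, 26). λ = (26 - 28)/(21 - 15) ≡ 27/6 mod 29. 6⁻¹ ≡ 5 (mod 29) since 6·5 = 30 ≡ 1, so λ ≡ 19.
  x = λ² - 15 - 21 = 361 - 36 ≡ 6; y = λ·(15 - 6) - 28 ≡ 27. → (6, 27)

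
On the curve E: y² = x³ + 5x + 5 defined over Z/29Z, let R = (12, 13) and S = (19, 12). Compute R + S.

(12, 13) + (19, 12). λ = (12 - 13)/(19 - 12) ≡ 28/7 mod 29. 7⁻¹ ≡ 25 (mod 29), so λ ≡ 4.
  x = λ² - 12 - 19 = 16 - 31 ≡ 14; y = λ·(12 - 14) - 13 ≡ 8. → (14, 8)

(14, 8)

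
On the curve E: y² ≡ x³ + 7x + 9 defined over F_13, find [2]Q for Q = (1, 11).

tangent at (1, 11): λ = (3·1² + 7)/(2·11) ≡ 10/9. 9⁻¹ ≡ 3 (mod 13) since 9·3 = 27 ≡ 1, so λ ≡ 10·3 ≡ 4.
  x = λ² - 1 - 1 = 16 - 2 ≡ 1; y = λ·(1 - 1) - 11 ≡ 2. → (1, 2)

(1, 2)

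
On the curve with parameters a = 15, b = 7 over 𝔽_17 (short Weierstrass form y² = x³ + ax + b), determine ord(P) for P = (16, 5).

2P: tangent at (16, 5): λ = (3·16² + 15)/(2·5) ≡ 1/10. 10⁻¹ ≡ 12 (mod 17), so λ ≡ 1·12 ≡ 12.
  x = λ² - 16 - 16 = 144 - 32 ≡ 10; y = λ·(16 - 10) - 5 ≡ 16. → (10, 16)
3P: (10, 16) + (16, 5). λ = (5 - 16)/(16 - 10) ≡ 6/6 mod 17. 6⁻¹ ≡ 3 (mod 17), so λ ≡ 1.
  x = λ² - 10 - 16 = 1 - 26 ≡ 9; y = λ·(10 - 9) - 16 ≡ 2. → (9, 2)
4P: (9, 2) + (16, 5). λ = (5 - 2)/(16 - 9) ≡ 3/7 mod 17. 7⁻¹ ≡ 5 (mod 17), so λ ≡ 15.
  x = λ² - 9 - 16 = 225 - 25 ≡ 13; y = λ·(9 - 13) - 2 ≡ 6. → (13, 6)
5P: (13, 6) + (16, 5). λ = (5 - 6)/(16 - 13) ≡ 16/3 mod 17. 3⁻¹ ≡ 6 (mod 17), so λ ≡ 11.
  x = λ² - 13 - 16 = 121 - 29 ≡ 7; y = λ·(13 - 7) - 6 ≡ 9. → (7, 9)
6P: (7, 9) + (16, 5). λ = (5 - 9)/(16 - 7) ≡ 13/9 mod 17. 9⁻¹ ≡ 2 (mod 17) since 9·2 = 18 ≡ 1, so λ ≡ 9.
  x = λ² - 7 - 16 = 81 - 23 ≡ 7; y = λ·(7 - 7) - 9 ≡ 8. → (7, 8)
7P: (7, 8) + (16, 5). λ = (5 - 8)/(16 - 7) ≡ 14/9 mod 17. 9⁻¹ ≡ 2 (mod 17) since 9·2 = 18 ≡ 1, so λ ≡ 11.
  x = λ² - 7 - 16 = 121 - 23 ≡ 13; y = λ·(7 - 13) - 8 ≡ 11. → (13, 11)
8P: (13, 11) + (16, 5). λ = (5 - 11)/(16 - 13) ≡ 11/3 mod 17. 3⁻¹ ≡ 6 (mod 17) since 3·6 = 18 ≡ 1, so λ ≡ 15.
  x = λ² - 13 - 16 = 225 - 29 ≡ 9; y = λ·(13 - 9) - 11 ≡ 15. → (9, 15)
9P: (9, 15) + (16, 5). λ = (5 - 15)/(16 - 9) ≡ 7/7 mod 17. 7⁻¹ ≡ 5 (mod 17) since 7·5 = 35 ≡ 1, so λ ≡ 1.
  x = λ² - 9 - 16 = 1 - 25 ≡ 10; y = λ·(9 - 10) - 15 ≡ 1. → (10, 1)
10P: (10, 1) + (16, 5). λ = (5 - 1)/(16 - 10) ≡ 4/6 mod 17. 6⁻¹ ≡ 3 (mod 17), so λ ≡ 12.
  x = λ² - 10 - 16 = 144 - 26 ≡ 16; y = λ·(10 - 16) - 1 ≡ 12. → (16, 12)
11P: (16, 12) + (16, 5): same x and y₁ ≡ -y₂, so the sum is the point at infinity.
11P = the point at infinity, so the order is 11.

11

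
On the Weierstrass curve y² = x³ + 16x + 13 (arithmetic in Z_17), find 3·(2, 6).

(6, 11)

Write Q = (2, 6).
Repeated addition: build up to 3Q.
2Q: tangent at (2, 6): λ = (3·2² + 16)/(2·6) ≡ 11/12. 12⁻¹ ≡ 10 (mod 17), so λ ≡ 11·10 ≡ 8.
  x = λ² - 2 - 2 = 64 - 4 ≡ 9; y = λ·(2 - 9) - 6 ≡ 6. → (9, 6)
3Q: (9, 6) + (2, 6). λ = (6 - 6)/(2 - 9) ≡ 0/10 mod 17. 10⁻¹ ≡ 12 (mod 17), so λ ≡ 0.
  x = λ² - 9 - 2 = 0 - 11 ≡ 6; y = λ·(9 - 6) - 6 ≡ 11. → (6, 11)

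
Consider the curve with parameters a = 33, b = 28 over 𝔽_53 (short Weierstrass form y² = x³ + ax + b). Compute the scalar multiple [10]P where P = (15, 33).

(49, 37)

Repeated addition: build up to 10P.
2P: tangent at (15, 33): λ = (3·15² + 33)/(2·33) ≡ 19/13. 13⁻¹ ≡ 49 (mod 53) since 13·49 = 637 ≡ 1, so λ ≡ 19·49 ≡ 30.
  x = λ² - 15 - 15 = 900 - 30 ≡ 22; y = λ·(15 - 22) - 33 ≡ 22. → (22, 22)
3P: (22, 22) + (15, 33). λ = (33 - 22)/(15 - 22) ≡ 11/46 mod 53. 46⁻¹ ≡ 15 (mod 53), so λ ≡ 6.
  x = λ² - 22 - 15 = 36 - 37 ≡ 52; y = λ·(22 - 52) - 22 ≡ 10. → (52, 10)
4P: (52, 10) + (15, 33). λ = (33 - 10)/(15 - 52) ≡ 23/16 mod 53. 16⁻¹ ≡ 10 (mod 53) since 16·10 = 160 ≡ 1, so λ ≡ 18.
  x = λ² - 52 - 15 = 324 - 67 ≡ 45; y = λ·(52 - 45) - 10 ≡ 10. → (45, 10)
5P: (45, 10) + (15, 33). λ = (33 - 10)/(15 - 45) ≡ 23/23 mod 53. 23⁻¹ ≡ 30 (mod 53), so λ ≡ 1.
  x = λ² - 45 - 15 = 1 - 60 ≡ 47; y = λ·(45 - 47) - 10 ≡ 41. → (47, 41)
6P: (47, 41) + (15, 33). λ = (33 - 41)/(15 - 47) ≡ 45/21 mod 53. 21⁻¹ ≡ 48 (mod 53), so λ ≡ 40.
  x = λ² - 47 - 15 = 1600 - 62 ≡ 1; y = λ·(47 - 1) - 41 ≡ 50. → (1, 50)
7P: (1, 50) + (15, 33). λ = (33 - 50)/(15 - 1) ≡ 36/14 mod 53. 14⁻¹ ≡ 19 (mod 53), so λ ≡ 48.
  x = λ² - 1 - 15 = 2304 - 16 ≡ 9; y = λ·(1 - 9) - 50 ≡ 43. → (9, 43)
8P: (9, 43) + (15, 33). λ = (33 - 43)/(15 - 9) ≡ 43/6 mod 53. 6⁻¹ ≡ 9 (mod 53), so λ ≡ 16.
  x = λ² - 9 - 15 = 256 - 24 ≡ 20; y = λ·(9 - 20) - 43 ≡ 46. → (20, 46)
9P: (20, 46) + (15, 33). λ = (33 - 46)/(15 - 20) ≡ 40/48 mod 53. 48⁻¹ ≡ 21 (mod 53), so λ ≡ 45.
  x = λ² - 20 - 15 = 2025 - 35 ≡ 29; y = λ·(20 - 29) - 46 ≡ 26. → (29, 26)
10P: (29, 26) + (15, 33). λ = (33 - 26)/(15 - 29) ≡ 7/39 mod 53. 39⁻¹ ≡ 34 (mod 53) since 39·34 = 1326 ≡ 1, so λ ≡ 26.
  x = λ² - 29 - 15 = 676 - 44 ≡ 49; y = λ·(29 - 49) - 26 ≡ 37. → (49, 37)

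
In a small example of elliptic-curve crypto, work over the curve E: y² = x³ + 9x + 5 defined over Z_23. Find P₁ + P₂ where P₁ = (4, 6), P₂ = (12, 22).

(4, 6) + (12, 22). λ = (22 - 6)/(12 - 4) ≡ 16/8 mod 23. 8⁻¹ ≡ 3 (mod 23), so λ ≡ 2.
  x = λ² - 4 - 12 = 4 - 16 ≡ 11; y = λ·(4 - 11) - 6 ≡ 3. → (11, 3)

(11, 3)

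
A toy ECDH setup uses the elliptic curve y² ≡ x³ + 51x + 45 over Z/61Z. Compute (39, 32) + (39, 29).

The two points share x = 39 and their y-coordinates satisfy 32 + 29 ≡ 0 (mod 61), so they are inverses. Their sum is O.

O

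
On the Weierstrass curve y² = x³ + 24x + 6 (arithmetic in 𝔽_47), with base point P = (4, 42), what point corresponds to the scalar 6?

(11, 12)

Repeated addition: build up to 6P.
2P: tangent at (4, 42): λ = (3·4² + 24)/(2·42) ≡ 25/37. 37⁻¹ ≡ 14 (mod 47), so λ ≡ 25·14 ≡ 21.
  x = λ² - 4 - 4 = 441 - 8 ≡ 10; y = λ·(4 - 10) - 42 ≡ 20. → (10, 20)
3P: (10, 20) + (4, 42). λ = (42 - 20)/(4 - 10) ≡ 22/41 mod 47. 41⁻¹ ≡ 39 (mod 47), so λ ≡ 12.
  x = λ² - 10 - 4 = 144 - 14 ≡ 36; y = λ·(10 - 36) - 20 ≡ 44. → (36, 44)
4P: (36, 44) + (4, 42). λ = (42 - 44)/(4 - 36) ≡ 45/15 mod 47. 15⁻¹ ≡ 22 (mod 47) since 15·22 = 330 ≡ 1, so λ ≡ 3.
  x = λ² - 36 - 4 = 9 - 40 ≡ 16; y = λ·(36 - 16) - 44 ≡ 16. → (16, 16)
5P: (16, 16) + (4, 42). λ = (42 - 16)/(4 - 16) ≡ 26/35 mod 47. 35⁻¹ ≡ 43 (mod 47) since 35·43 = 1505 ≡ 1, so λ ≡ 37.
  x = λ² - 16 - 4 = 1369 - 20 ≡ 33; y = λ·(16 - 33) - 16 ≡ 13. → (33, 13)
6P: (33, 13) + (4, 42). λ = (42 - 13)/(4 - 33) ≡ 29/18 mod 47. 18⁻¹ ≡ 34 (mod 47) since 18·34 = 612 ≡ 1, so λ ≡ 46.
  x = λ² - 33 - 4 = 2116 - 37 ≡ 11; y = λ·(33 - 11) - 13 ≡ 12. → (11, 12)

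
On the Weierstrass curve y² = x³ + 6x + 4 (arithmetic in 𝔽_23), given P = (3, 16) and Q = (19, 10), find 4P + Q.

First 4P:
Double-and-add on 4 = (100)₂. Start with P = (3, 16) for the leading 1-bit.
double: tangent at (3, 16): λ = (3·3² + 6)/(2·16) ≡ 10/9. 9⁻¹ ≡ 18 (mod 23), so λ ≡ 10·18 ≡ 19.
  x = λ² - 3 - 3 = 361 - 6 ≡ 10; y = λ·(3 - 10) - 16 ≡ 12. → (10, 12)
double: tangent at (10, 12): λ = (3·10² + 6)/(2·12) ≡ 7/1. 1⁻¹ ≡ 1 (mod 23) since 1·1 = 1 ≡ 1, so λ ≡ 7·1 ≡ 7.
  x = λ² - 10 - 10 = 49 - 20 ≡ 6; y = λ·(10 - 6) - 12 ≡ 16. → (6, 16)
4P = (6, 16).
Finally 4P + Q:
(6, 16) + (19, 10). λ = (10 - 16)/(19 - 6) ≡ 17/13 mod 23. 13⁻¹ ≡ 16 (mod 23), so λ ≡ 19.
  x = λ² - 6 - 19 = 361 - 25 ≡ 14; y = λ·(6 - 14) - 16 ≡ 16. → (14, 16)

(14, 16)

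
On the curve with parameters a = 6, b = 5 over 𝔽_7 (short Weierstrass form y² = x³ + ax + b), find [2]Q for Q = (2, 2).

tangent at (2, 2): λ = (3·2² + 6)/(2·2) ≡ 4/4. 4⁻¹ ≡ 2 (mod 7), so λ ≡ 4·2 ≡ 1.
  x = λ² - 2 - 2 = 1 - 4 ≡ 4; y = λ·(2 - 4) - 2 ≡ 3. → (4, 3)

(4, 3)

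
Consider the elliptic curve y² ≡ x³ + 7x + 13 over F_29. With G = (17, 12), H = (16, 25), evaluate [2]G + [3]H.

(7, 17)

First 2G:
Repeated addition: build up to 2G.
2G: tangent at (17, 12): λ = (3·17² + 7)/(2·12) ≡ 4/24. 24⁻¹ ≡ 23 (mod 29) since 24·23 = 552 ≡ 1, so λ ≡ 4·23 ≡ 5.
  x = λ² - 17 - 17 = 25 - 34 ≡ 20; y = λ·(17 - 20) - 12 ≡ 2. → (20, 2)
2G = (20, 2).
Next 3H:
Repeated addition: build up to 3H.
2H: tangent at (16, 25): λ = (3·16² + 7)/(2·25) ≡ 21/21. 21⁻¹ ≡ 18 (mod 29), so λ ≡ 21·18 ≡ 1.
  x = λ² - 16 - 16 = 1 - 32 ≡ 27; y = λ·(16 - 27) - 25 ≡ 22. → (27, 22)
3H: (27, 22) + (16, 25). λ = (25 - 22)/(16 - 27) ≡ 3/18 mod 29. 18⁻¹ ≡ 21 (mod 29), so λ ≡ 5.
  x = λ² - 27 - 16 = 25 - 43 ≡ 11; y = λ·(27 - 11) - 22 ≡ 0. → (11, 0)
3H = (11, 0).
Finally 2G + 3H:
(20, 2) + (11, 0). λ = (0 - 2)/(11 - 20) ≡ 27/20 mod 29. 20⁻¹ ≡ 16 (mod 29) since 20·16 = 320 ≡ 1, so λ ≡ 26.
  x = λ² - 20 - 11 = 676 - 31 ≡ 7; y = λ·(20 - 7) - 2 ≡ 17. → (7, 17)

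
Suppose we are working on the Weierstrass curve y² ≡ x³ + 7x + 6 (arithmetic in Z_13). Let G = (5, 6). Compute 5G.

(10, 7)

Repeated addition: build up to 5G.
2G: tangent at (5, 6): λ = (3·5² + 7)/(2·6) ≡ 4/12. 12⁻¹ ≡ 12 (mod 13) since 12·12 = 144 ≡ 1, so λ ≡ 4·12 ≡ 9.
  x = λ² - 5 - 5 = 81 - 10 ≡ 6; y = λ·(5 - 6) - 6 ≡ 11. → (6, 11)
3G: (6, 11) + (5, 6). λ = (6 - 11)/(5 - 6) ≡ 8/12 mod 13. 12⁻¹ ≡ 12 (mod 13) since 12·12 = 144 ≡ 1, so λ ≡ 5.
  x = λ² - 6 - 5 = 25 - 11 ≡ 1; y = λ·(6 - 1) - 11 ≡ 1. → (1, 1)
4G: (1, 1) + (5, 6). λ = (6 - 1)/(5 - 1) ≡ 5/4 mod 13. 4⁻¹ ≡ 10 (mod 13), so λ ≡ 11.
  x = λ² - 1 - 5 = 121 - 6 ≡ 11; y = λ·(1 - 11) - 1 ≡ 6. → (11, 6)
5G: (11, 6) + (5, 6). λ = (6 - 6)/(5 - 11) ≡ 0/7 mod 13. 7⁻¹ ≡ 2 (mod 13), so λ ≡ 0.
  x = λ² - 11 - 5 = 0 - 16 ≡ 10; y = λ·(11 - 10) - 6 ≡ 7. → (10, 7)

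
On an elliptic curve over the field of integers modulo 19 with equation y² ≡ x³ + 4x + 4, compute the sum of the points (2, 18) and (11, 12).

(17, 11)

(2, 18) + (11, 12). λ = (12 - 18)/(11 - 2) ≡ 13/9 mod 19. 9⁻¹ ≡ 17 (mod 19), so λ ≡ 12.
  x = λ² - 2 - 11 = 144 - 13 ≡ 17; y = λ·(2 - 17) - 18 ≡ 11. → (17, 11)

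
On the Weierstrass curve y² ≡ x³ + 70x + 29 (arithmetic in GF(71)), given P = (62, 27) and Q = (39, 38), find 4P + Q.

(53, 26)

First 4P:
Repeated addition: build up to 4P.
2P: tangent at (62, 27): λ = (3·62² + 70)/(2·27) ≡ 29/54. 54⁻¹ ≡ 25 (mod 71), so λ ≡ 29·25 ≡ 15.
  x = λ² - 62 - 62 = 225 - 124 ≡ 30; y = λ·(62 - 30) - 27 ≡ 27. → (30, 27)
3P: (30, 27) + (62, 27). λ = (27 - 27)/(62 - 30) ≡ 0/32 mod 71. 32⁻¹ ≡ 20 (mod 71), so λ ≡ 0.
  x = λ² - 30 - 62 = 0 - 92 ≡ 50; y = λ·(30 - 50) - 27 ≡ 44. → (50, 44)
4P: (50, 44) + (62, 27). λ = (27 - 44)/(62 - 50) ≡ 54/12 mod 71. 12⁻¹ ≡ 6 (mod 71), so λ ≡ 40.
  x = λ² - 50 - 62 = 1600 - 112 ≡ 68; y = λ·(50 - 68) - 44 ≡ 17. → (68, 17)
4P = (68, 17).
Finally 4P + Q:
(68, 17) + (39, 38). λ = (38 - 17)/(39 - 68) ≡ 21/42 mod 71. 42⁻¹ ≡ 22 (mod 71), so λ ≡ 36.
  x = λ² - 68 - 39 = 1296 - 107 ≡ 53; y = λ·(68 - 53) - 17 ≡ 26. → (53, 26)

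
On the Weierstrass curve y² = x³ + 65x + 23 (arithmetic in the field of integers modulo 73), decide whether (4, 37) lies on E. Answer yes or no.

yes

y² = 37² ≡ 55; x³ + 65x + 23 = 347 ≡ 55 (mod 73). 55 = 55.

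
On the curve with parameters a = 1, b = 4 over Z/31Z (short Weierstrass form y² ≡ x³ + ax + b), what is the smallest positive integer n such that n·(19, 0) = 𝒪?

2

2P: (19, 0) + (19, 0): same x and y₁ ≡ -y₂, so the sum is 𝒪.
2P = 𝒪, so the order is 2.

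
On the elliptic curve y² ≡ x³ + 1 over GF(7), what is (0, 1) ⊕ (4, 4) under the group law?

(0, 1) + (4, 4). λ = (4 - 1)/(4 - 0) ≡ 3/4 mod 7. 4⁻¹ ≡ 2 (mod 7), so λ ≡ 6.
  x = λ² - 0 - 4 = 36 - 4 ≡ 4; y = λ·(0 - 4) - 1 ≡ 3. → (4, 3)

(4, 3)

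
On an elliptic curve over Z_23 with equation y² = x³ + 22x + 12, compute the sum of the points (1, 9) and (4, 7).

(1, 9) + (4, 7). λ = (7 - 9)/(4 - 1) ≡ 21/3 mod 23. 3⁻¹ ≡ 8 (mod 23), so λ ≡ 7.
  x = λ² - 1 - 4 = 49 - 5 ≡ 21; y = λ·(1 - 21) - 9 ≡ 12. → (21, 12)

(21, 12)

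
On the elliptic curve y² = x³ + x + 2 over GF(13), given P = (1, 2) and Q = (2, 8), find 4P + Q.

(2, 8)

First 4P:
Double-and-add on 4 = (100)₂. Start with P = (1, 2) for the leading 1-bit.
double: tangent at (1, 2): λ = (3·1² + 1)/(2·2) ≡ 4/4. 4⁻¹ ≡ 10 (mod 13) since 4·10 = 40 ≡ 1, so λ ≡ 4·10 ≡ 1.
  x = λ² - 1 - 1 = 1 - 2 ≡ 12; y = λ·(1 - 12) - 2 ≡ 0. → (12, 0)
double: (12, 0) + (12, 0): same x and y₁ ≡ -y₂, so the sum is O.
4P = O.
Finally 4P + Q:
O + (2, 8) = (2, 8) (identity).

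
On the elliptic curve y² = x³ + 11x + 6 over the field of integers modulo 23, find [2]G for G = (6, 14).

tangent at (6, 14): λ = (3·6² + 11)/(2·14) ≡ 4/5. 5⁻¹ ≡ 14 (mod 23), so λ ≡ 4·14 ≡ 10.
  x = λ² - 6 - 6 = 100 - 12 ≡ 19; y = λ·(6 - 19) - 14 ≡ 17. → (19, 17)

(19, 17)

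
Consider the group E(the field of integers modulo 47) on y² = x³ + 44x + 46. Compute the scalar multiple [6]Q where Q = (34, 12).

(13, 18)

Double-and-add on 6 = (110)₂. Start with Q = (34, 12) for the leading 1-bit.
double: tangent at (34, 12): λ = (3·34² + 44)/(2·12) ≡ 34/24. 24⁻¹ ≡ 2 (mod 47), so λ ≡ 34·2 ≡ 21.
  x = λ² - 34 - 34 = 441 - 68 ≡ 44; y = λ·(34 - 44) - 12 ≡ 13. → (44, 13)
add Q: (44, 13) + (34, 12). λ = (12 - 13)/(34 - 44) ≡ 46/37 mod 47. 37⁻¹ ≡ 14 (mod 47), so λ ≡ 33.
  x = λ² - 44 - 34 = 1089 - 78 ≡ 24; y = λ·(44 - 24) - 13 ≡ 36. → (24, 36)
double: tangent at (24, 36): λ = (3·24² + 44)/(2·36) ≡ 33/25. 25⁻¹ ≡ 32 (mod 47) since 25·32 = 800 ≡ 1, so λ ≡ 33·32 ≡ 22.
  x = λ² - 24 - 24 = 484 - 48 ≡ 13; y = λ·(24 - 13) - 36 ≡ 18. → (13, 18)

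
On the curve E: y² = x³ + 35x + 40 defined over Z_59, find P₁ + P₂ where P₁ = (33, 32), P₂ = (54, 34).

(48, 34)

(33, 32) + (54, 34). λ = (34 - 32)/(54 - 33) ≡ 2/21 mod 59. 21⁻¹ ≡ 45 (mod 59), so λ ≡ 31.
  x = λ² - 33 - 54 = 961 - 87 ≡ 48; y = λ·(33 - 48) - 32 ≡ 34. → (48, 34)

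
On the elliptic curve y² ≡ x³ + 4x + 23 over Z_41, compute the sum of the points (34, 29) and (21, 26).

(37, 5)

(34, 29) + (21, 26). λ = (26 - 29)/(21 - 34) ≡ 38/28 mod 41. 28⁻¹ ≡ 22 (mod 41) since 28·22 = 616 ≡ 1, so λ ≡ 16.
  x = λ² - 34 - 21 = 256 - 55 ≡ 37; y = λ·(34 - 37) - 29 ≡ 5. → (37, 5)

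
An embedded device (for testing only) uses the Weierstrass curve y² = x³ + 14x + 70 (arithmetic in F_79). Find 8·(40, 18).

(22, 60)

Write P = (40, 18).
Repeated addition: build up to 8P.
2P: tangent at (40, 18): λ = (3·40² + 14)/(2·18) ≡ 74/36. 36⁻¹ ≡ 11 (mod 79) since 36·11 = 396 ≡ 1, so λ ≡ 74·11 ≡ 24.
  x = λ² - 40 - 40 = 576 - 80 ≡ 22; y = λ·(40 - 22) - 18 ≡ 19. → (22, 19)
3P: (22, 19) + (40, 18). λ = (18 - 19)/(40 - 22) ≡ 78/18 mod 79. 18⁻¹ ≡ 22 (mod 79), so λ ≡ 57.
  x = λ² - 22 - 40 = 3249 - 62 ≡ 27; y = λ·(22 - 27) - 19 ≡ 12. → (27, 12)
4P: (27, 12) + (40, 18). λ = (18 - 12)/(40 - 27) ≡ 6/13 mod 79. 13⁻¹ ≡ 73 (mod 79), so λ ≡ 43.
  x = λ² - 27 - 40 = 1849 - 67 ≡ 44; y = λ·(27 - 44) - 12 ≡ 47. → (44, 47)
5P: (44, 47) + (40, 18). λ = (18 - 47)/(40 - 44) ≡ 50/75 mod 79. 75⁻¹ ≡ 59 (mod 79) since 75·59 = 4425 ≡ 1, so λ ≡ 27.
  x = λ² - 44 - 40 = 729 - 84 ≡ 13; y = λ·(44 - 13) - 47 ≡ 0. → (13, 0)
6P: (13, 0) + (40, 18). λ = (18 - 0)/(40 - 13) ≡ 18/27 mod 79. 27⁻¹ ≡ 41 (mod 79), so λ ≡ 27.
  x = λ² - 13 - 40 = 729 - 53 ≡ 44; y = λ·(13 - 44) - 0 ≡ 32. → (44, 32)
7P: (44, 32) + (40, 18). λ = (18 - 32)/(40 - 44) ≡ 65/75 mod 79. 75⁻¹ ≡ 59 (mod 79), so λ ≡ 43.
  x = λ² - 44 - 40 = 1849 - 84 ≡ 27; y = λ·(44 - 27) - 32 ≡ 67. → (27, 67)
8P: (27, 67) + (40, 18). λ = (18 - 67)/(40 - 27) ≡ 30/13 mod 79. 13⁻¹ ≡ 73 (mod 79) since 13·73 = 949 ≡ 1, so λ ≡ 57.
  x = λ² - 27 - 40 = 3249 - 67 ≡ 22; y = λ·(27 - 22) - 67 ≡ 60. → (22, 60)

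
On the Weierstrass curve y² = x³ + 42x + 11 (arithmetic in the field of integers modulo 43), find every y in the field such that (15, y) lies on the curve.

19, 24

x³ + 42x + 11 = 4016 ≡ 17 (mod 43).
Square roots of 17 mod 43: 19 and 24 (since 19² = 361 ≡ 17).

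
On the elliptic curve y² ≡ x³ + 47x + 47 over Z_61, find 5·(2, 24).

Write P = (2, 24).
Double-and-add on 5 = (101)₂. Start with P = (2, 24) for the leading 1-bit.
double: tangent at (2, 24): λ = (3·2² + 47)/(2·24) ≡ 59/48. 48⁻¹ ≡ 14 (mod 61) since 48·14 = 672 ≡ 1, so λ ≡ 59·14 ≡ 33.
  x = λ² - 2 - 2 = 1089 - 4 ≡ 48; y = λ·(2 - 48) - 24 ≡ 44. → (48, 44)
double: tangent at (48, 44): λ = (3·48² + 47)/(2·44) ≡ 5/27. 27⁻¹ ≡ 52 (mod 61), so λ ≡ 5·52 ≡ 16.
  x = λ² - 48 - 48 = 256 - 96 ≡ 38; y = λ·(48 - 38) - 44 ≡ 55. → (38, 55)
add P: (38, 55) + (2, 24). λ = (24 - 55)/(2 - 38) ≡ 30/25 mod 61. 25⁻¹ ≡ 22 (mod 61) since 25·22 = 550 ≡ 1, so λ ≡ 50.
  x = λ² - 38 - 2 = 2500 - 40 ≡ 20; y = λ·(38 - 20) - 55 ≡ 52. → (20, 52)

(20, 52)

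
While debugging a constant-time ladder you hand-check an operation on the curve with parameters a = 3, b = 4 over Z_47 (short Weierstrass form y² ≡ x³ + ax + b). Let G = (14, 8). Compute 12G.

Double-and-add on 12 = (1100)₂. Start with G = (14, 8) for the leading 1-bit.
double: tangent at (14, 8): λ = (3·14² + 3)/(2·8) ≡ 27/16. 16⁻¹ ≡ 3 (mod 47) since 16·3 = 48 ≡ 1, so λ ≡ 27·3 ≡ 34.
  x = λ² - 14 - 14 = 1156 - 28 ≡ 0; y = λ·(14 - 0) - 8 ≡ 45. → (0, 45)
add G: (0, 45) + (14, 8). λ = (8 - 45)/(14 - 0) ≡ 10/14 mod 47. 14⁻¹ ≡ 37 (mod 47), so λ ≡ 41.
  x = λ² - 0 - 14 = 1681 - 14 ≡ 22; y = λ·(0 - 22) - 45 ≡ 40. → (22, 40)
double: tangent at (22, 40): λ = (3·22² + 3)/(2·40) ≡ 45/33. 33⁻¹ ≡ 10 (mod 47), so λ ≡ 45·10 ≡ 27.
  x = λ² - 22 - 22 = 729 - 44 ≡ 27; y = λ·(22 - 27) - 40 ≡ 13. → (27, 13)
double: tangent at (27, 13): λ = (3·27² + 3)/(2·13) ≡ 28/26. 26⁻¹ ≡ 38 (mod 47), so λ ≡ 28·38 ≡ 30.
  x = λ² - 27 - 27 = 900 - 54 ≡ 0; y = λ·(27 - 0) - 13 ≡ 45. → (0, 45)

(0, 45)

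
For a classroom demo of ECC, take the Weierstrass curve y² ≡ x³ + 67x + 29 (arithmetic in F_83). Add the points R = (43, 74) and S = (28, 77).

(43, 74) + (28, 77). λ = (77 - 74)/(28 - 43) ≡ 3/68 mod 83. 68⁻¹ ≡ 11 (mod 83), so λ ≡ 33.
  x = λ² - 43 - 28 = 1089 - 71 ≡ 22; y = λ·(43 - 22) - 74 ≡ 38. → (22, 38)

(22, 38)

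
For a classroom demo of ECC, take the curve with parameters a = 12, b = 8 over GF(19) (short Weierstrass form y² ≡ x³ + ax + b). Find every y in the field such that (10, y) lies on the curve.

8, 11

x³ + 12x + 8 = 1128 ≡ 7 (mod 19).
Square roots of 7 mod 19: 8 and 11 (since 8² = 64 ≡ 7).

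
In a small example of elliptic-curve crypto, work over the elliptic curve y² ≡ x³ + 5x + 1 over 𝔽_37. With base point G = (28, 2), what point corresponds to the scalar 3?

Repeated addition: build up to 3G.
2G: tangent at (28, 2): λ = (3·28² + 5)/(2·2) ≡ 26/4. 4⁻¹ ≡ 28 (mod 37), so λ ≡ 26·28 ≡ 25.
  x = λ² - 28 - 28 = 625 - 56 ≡ 14; y = λ·(28 - 14) - 2 ≡ 15. → (14, 15)
3G: (14, 15) + (28, 2). λ = (2 - 15)/(28 - 14) ≡ 24/14 mod 37. 14⁻¹ ≡ 8 (mod 37), so λ ≡ 7.
  x = λ² - 14 - 28 = 49 - 42 ≡ 7; y = λ·(14 - 7) - 15 ≡ 34. → (7, 34)

(7, 34)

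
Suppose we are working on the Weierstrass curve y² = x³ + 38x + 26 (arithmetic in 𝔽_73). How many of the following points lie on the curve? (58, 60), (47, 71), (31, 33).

2

(58, 60): 60² ≡ 23, rhs ≡ 23 → on.
(47, 71): 71² ≡ 4, rhs ≡ 4 → on.
(31, 33): 33² ≡ 67, rhs ≡ 43 → off.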